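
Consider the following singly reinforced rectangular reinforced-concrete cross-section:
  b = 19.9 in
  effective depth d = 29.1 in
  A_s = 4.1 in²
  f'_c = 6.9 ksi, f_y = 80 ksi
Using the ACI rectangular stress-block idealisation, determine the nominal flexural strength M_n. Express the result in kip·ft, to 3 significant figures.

M_n ≈ 757 kip·ft

T = A_s f_y = 4.1 × 80 = 328 kips.
a = T/(0.85 f'_c b) = 328/(0.85 × 6.9 × 19.9) = 2.810 in.
M_n = T(d − a/2) = 328 × (29.1 − 1.405) = 9084.0 kip·in = 9084.0/12 = 757.00 kip·ft.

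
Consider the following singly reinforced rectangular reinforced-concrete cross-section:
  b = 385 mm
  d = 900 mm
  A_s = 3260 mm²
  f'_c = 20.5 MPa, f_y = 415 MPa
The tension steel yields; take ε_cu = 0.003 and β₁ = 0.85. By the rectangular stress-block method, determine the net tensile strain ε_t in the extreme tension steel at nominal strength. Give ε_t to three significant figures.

a = A_s f_y/(0.85 f'_c b) = 201.67 mm.
β₁ = 0.85, so c = a/β₁ = 201.67/0.85 = 237.26 mm.
From the linear strain diagram with ε_cu = 0.003: ε_t = 0.003 (d − c)/c = 0.003 × (900 − 237.26)/237.26 = 0.00838.
Since ε_t ≥ 0.005, the section is tension-controlled.

ε_t ≈ 0.00838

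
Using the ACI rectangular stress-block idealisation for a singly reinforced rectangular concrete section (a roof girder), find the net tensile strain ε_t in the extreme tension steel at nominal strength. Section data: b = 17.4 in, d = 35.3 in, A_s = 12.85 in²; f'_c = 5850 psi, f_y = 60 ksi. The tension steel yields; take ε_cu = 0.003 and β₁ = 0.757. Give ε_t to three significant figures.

a = A_s f_y/(0.85 f'_c b) = 8.911 in.
β₁ = 0.757, so c = a/β₁ = 8.911/0.757 = 11.771 in.
From the linear strain diagram with ε_cu = 0.003: ε_t = 0.003 (d − c)/c = 0.003 × (35.3 − 11.771)/11.771 = 0.00600.
Since ε_t ≥ 0.005, the section is tension-controlled.

ε_t ≈ 0.00600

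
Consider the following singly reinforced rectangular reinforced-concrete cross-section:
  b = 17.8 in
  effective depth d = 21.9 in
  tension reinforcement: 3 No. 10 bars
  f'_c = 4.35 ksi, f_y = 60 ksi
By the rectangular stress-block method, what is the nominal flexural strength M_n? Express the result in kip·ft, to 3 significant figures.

M_n ≈ 384 kip·ft

A_s = 3 × 1.27 = 3.81 in².
T = A_s f_y = 3.81 × 60 = 228.6 kips.
a = T/(0.85 f'_c b) = 228.6/(0.85 × 4.35 × 17.8) = 3.473 in.
M_n = T(d − a/2) = 228.6 × (21.9 − 1.7365) = 4609.4 kip·in = 4609.4/12 = 384.12 kip·ft.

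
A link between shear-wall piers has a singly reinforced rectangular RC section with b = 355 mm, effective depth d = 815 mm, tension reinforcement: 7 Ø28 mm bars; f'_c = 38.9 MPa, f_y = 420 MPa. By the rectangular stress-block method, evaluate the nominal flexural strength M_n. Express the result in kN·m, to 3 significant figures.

A_s = 7 × 616 = 4312 mm².
T = A_s f_y = 4312 × 420 = 1811040 N = 1811.04 kN.
From C = T: a = T/(0.85 f'_c b) = 1811040/(0.85 × 38.9 × 355) = 154.29 mm.
M_n = T(d − a/2) = 1811.04 kN × (815 − 77.145) mm = 1336.28 kN·m.

M_n ≈ 1340 kN·m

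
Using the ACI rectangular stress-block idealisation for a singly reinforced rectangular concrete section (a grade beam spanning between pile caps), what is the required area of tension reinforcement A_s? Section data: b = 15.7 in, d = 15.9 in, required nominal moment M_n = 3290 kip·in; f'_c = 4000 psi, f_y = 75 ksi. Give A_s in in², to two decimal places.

A_s ≈ 3.22 in²

From M_n = 0.85 f'_c a b (d − a/2):
a = d − √(d² − 2M_n/(0.85 f'_c b)) = 15.9 − √(15.9² − 2 × 3290/(0.85 × 4 × 15.7)) = 4.518 in.
A_s = 0.85 f'_c a b / f_y = 0.85 × 4 × 4.518 × 15.7 / 75 = 3.216 in².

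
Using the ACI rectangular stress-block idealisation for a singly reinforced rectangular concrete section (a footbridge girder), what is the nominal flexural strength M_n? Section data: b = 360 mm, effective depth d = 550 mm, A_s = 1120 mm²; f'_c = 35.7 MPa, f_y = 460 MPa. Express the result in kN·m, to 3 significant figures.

M_n ≈ 271 kN·m

T = A_s f_y = 1120 × 460 = 515200 N = 515.2 kN.
From C = T: a = T/(0.85 f'_c b) = 515200/(0.85 × 35.7 × 360) = 47.16 mm.
M_n = T(d − a/2) = 515.2 kN × (550 − 23.58) mm = 271.21 kN·m.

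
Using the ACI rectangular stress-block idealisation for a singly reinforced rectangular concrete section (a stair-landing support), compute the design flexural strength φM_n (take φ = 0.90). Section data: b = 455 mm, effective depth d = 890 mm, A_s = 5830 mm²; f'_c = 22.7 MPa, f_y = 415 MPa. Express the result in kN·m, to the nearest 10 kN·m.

φM_n ≈ 1640 kN·m

T = A_s f_y = 5830 × 415 = 2419450 N = 2419.45 kN.
From C = T: a = T/(0.85 f'_c b) = 2419450/(0.85 × 22.7 × 455) = 275.59 mm.
M_n = T(d − a/2) = 2419.45 kN × (890 − 137.795) mm = 1819.92 kN·m.
φM_n = 0.90 × 1819.92 = 1637.93 kN·m.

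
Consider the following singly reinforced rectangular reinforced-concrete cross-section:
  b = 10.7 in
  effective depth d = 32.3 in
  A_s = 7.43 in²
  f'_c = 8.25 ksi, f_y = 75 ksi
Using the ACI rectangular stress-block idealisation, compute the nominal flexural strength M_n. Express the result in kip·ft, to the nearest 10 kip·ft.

T = A_s f_y = 7.43 × 75 = 557.25 kips.
a = T/(0.85 f'_c b) = 557.25/(0.85 × 8.25 × 10.7) = 7.427 in.
M_n = T(d − a/2) = 557.25 × (32.3 − 3.7135) = 15929.8 kip·in = 15929.8/12 = 1327.48 kip·ft.

M_n ≈ 1330 kip·ft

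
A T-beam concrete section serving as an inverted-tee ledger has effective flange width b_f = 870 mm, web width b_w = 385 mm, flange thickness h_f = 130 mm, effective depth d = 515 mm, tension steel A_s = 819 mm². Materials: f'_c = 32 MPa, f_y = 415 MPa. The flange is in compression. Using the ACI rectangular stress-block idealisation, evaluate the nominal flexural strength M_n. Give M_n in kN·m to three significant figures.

M_n ≈ 173 kN·m

Tension: T = A_s f_y = 819 × 415 = 339885 N.
Try a within the flange: a = T/(0.85 f'_c b_f) = 339885/(0.85 × 32 × 870) = 14.36 mm.
Since a = 14.36 ≤ h_f = 130 mm, the stress block lies entirely in the flange; analyse as a rectangular beam of width b_f.
M_n = T(d − a/2) = 339885 × (515 − 7.18) = 172.60 × 10⁶ N·mm.
M_n = 172.60 kN·m.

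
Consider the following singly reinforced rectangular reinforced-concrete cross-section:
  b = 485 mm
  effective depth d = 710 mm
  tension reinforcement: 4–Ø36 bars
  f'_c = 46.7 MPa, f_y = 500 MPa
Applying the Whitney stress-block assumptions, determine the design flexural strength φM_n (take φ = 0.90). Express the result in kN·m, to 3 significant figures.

φM_n ≈ 1200 kN·m

A_s = 4 × 1018 = 4072 mm².
T = A_s f_y = 4072 × 500 = 2036000 N = 2036 kN.
From C = T: a = T/(0.85 f'_c b) = 2036000/(0.85 × 46.7 × 485) = 105.75 mm.
M_n = T(d − a/2) = 2036 kN × (710 − 52.875) mm = 1337.91 kN·m.
φM_n = 0.90 × 1337.91 = 1204.12 kN·m.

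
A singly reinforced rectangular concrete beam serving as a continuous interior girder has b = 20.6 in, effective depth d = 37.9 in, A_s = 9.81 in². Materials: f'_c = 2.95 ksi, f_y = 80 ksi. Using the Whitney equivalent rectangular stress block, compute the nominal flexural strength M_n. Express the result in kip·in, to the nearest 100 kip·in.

M_n ≈ 23800 kip·in

T = A_s f_y = 9.81 × 80 = 784.8 kips.
a = T/(0.85 f'_c b) = 784.8/(0.85 × 2.95 × 20.6) = 15.193 in.
M_n = T(d − a/2) = 784.8 × (37.9 − 7.5965) = 23782.2 kip·in.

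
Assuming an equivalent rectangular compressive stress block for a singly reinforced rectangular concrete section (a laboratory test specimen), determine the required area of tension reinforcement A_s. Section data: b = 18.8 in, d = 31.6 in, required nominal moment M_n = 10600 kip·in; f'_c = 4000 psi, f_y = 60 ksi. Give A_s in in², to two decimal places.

A_s ≈ 6.15 in²

From M_n = 0.85 f'_c a b (d − a/2):
a = d − √(d² − 2M_n/(0.85 f'_c b)) = 31.6 − √(31.6² − 2 × 10600/(0.85 × 4 × 18.8)) = 5.776 in.
A_s = 0.85 f'_c a b / f_y = 0.85 × 4 × 5.776 × 18.8 / 60 = 6.153 in².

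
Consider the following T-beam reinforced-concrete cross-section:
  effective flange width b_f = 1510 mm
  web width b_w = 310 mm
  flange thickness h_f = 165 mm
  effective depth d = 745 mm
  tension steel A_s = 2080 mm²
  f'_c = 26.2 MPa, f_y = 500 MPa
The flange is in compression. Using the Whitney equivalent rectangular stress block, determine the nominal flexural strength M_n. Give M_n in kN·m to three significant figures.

M_n ≈ 759 kN·m

Tension: T = A_s f_y = 2080 × 500 = 1040000 N.
Try a within the flange: a = T/(0.85 f'_c b_f) = 1040000/(0.85 × 26.2 × 1510) = 30.93 mm.
Since a = 30.93 ≤ h_f = 165 mm, the stress block lies entirely in the flange; analyse as a rectangular beam of width b_f.
M_n = T(d − a/2) = 1040000 × (745 − 15.465) = 758.72 × 10⁶ N·mm.
M_n = 758.72 kN·m.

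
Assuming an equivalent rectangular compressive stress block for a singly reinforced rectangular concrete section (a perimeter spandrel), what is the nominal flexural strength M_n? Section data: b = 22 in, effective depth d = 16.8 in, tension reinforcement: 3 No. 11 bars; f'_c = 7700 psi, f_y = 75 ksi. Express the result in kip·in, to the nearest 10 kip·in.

M_n ≈ 5470 kip·in

A_s = 3 × 1.56 = 4.68 in².
T = A_s f_y = 4.68 × 75 = 351 kips.
a = T/(0.85 f'_c b) = 351/(0.85 × 7.7 × 22) = 2.438 in.
M_n = T(d − a/2) = 351 × (16.8 − 1.219) = 5468.9 kip·in.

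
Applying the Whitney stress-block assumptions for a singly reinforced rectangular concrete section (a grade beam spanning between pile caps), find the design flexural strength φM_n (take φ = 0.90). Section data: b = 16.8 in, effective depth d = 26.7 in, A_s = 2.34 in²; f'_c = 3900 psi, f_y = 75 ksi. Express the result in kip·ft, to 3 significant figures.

φM_n ≈ 331 kip·ft

T = A_s f_y = 2.34 × 75 = 175.5 kips.
a = T/(0.85 f'_c b) = 175.5/(0.85 × 3.9 × 16.8) = 3.151 in.
M_n = T(d − a/2) = 175.5 × (26.7 − 1.5755) = 4409.3 kip·in = 4409.3/12 = 367.44 kip·ft.
φM_n = 0.90 × 367.44 = 330.70 kip·ft.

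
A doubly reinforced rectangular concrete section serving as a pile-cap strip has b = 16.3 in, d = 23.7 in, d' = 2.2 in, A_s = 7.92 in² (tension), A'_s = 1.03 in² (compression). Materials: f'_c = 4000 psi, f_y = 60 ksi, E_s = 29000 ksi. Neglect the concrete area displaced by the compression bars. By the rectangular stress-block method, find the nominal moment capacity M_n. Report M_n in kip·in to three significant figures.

M_n ≈ 9580 kip·in

Assume both steels yield.
a = (A_s − A'_s) f_y/(0.85 f'_c b) = (7.92 − 1.03) × 60/(0.85 × 4 × 16.3) = 7.459 in.
c = a/β₁ = 7.459/0.85 = 8.775 in; ε'_s = 0.003(c − d')/c = 0.0022 ≥ ε_y = 0.0021, so the compression steel yields.
M_n = (A_s − A'_s) f_y (d − a/2) + A'_s f_y (d − d') = 413.4 × (23.7 − 3.7295) + 61.8 × (23.7 − 2.2) = 8255.8 + 1328.7 = 9584.5 kip·in.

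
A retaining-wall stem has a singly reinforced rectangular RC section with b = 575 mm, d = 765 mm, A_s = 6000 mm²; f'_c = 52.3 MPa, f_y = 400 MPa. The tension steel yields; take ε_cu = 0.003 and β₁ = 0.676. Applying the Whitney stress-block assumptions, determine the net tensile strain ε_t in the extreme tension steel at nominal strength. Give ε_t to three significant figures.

ε_t ≈ 0.0135

a = A_s f_y/(0.85 f'_c b) = 93.89 mm.
β₁ = 0.676, so c = a/β₁ = 93.89/0.676 = 138.89 mm.
From the linear strain diagram with ε_cu = 0.003: ε_t = 0.003 (d − c)/c = 0.003 × (765 − 138.89)/138.89 = 0.0135.
Since ε_t ≥ 0.005, the section is tension-controlled.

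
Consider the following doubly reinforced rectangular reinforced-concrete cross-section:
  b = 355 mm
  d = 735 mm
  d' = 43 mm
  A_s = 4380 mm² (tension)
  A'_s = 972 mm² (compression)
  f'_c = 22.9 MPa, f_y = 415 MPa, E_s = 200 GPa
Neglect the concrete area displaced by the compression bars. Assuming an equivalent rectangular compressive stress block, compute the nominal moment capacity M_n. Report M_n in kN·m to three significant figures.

Assume both tension and compression steel yield.
Net tension couple steel: A_s − A'_s = 3408 mm².
a = (A_s − A'_s) f_y / (0.85 f'_c b) = 1414320/(0.85 × 22.9 × 355) = 204.68 mm.
c = a/β₁ = 204.68/0.85 = 240.80 mm; ε'_s = 0.003(c − d')/c = 0.0025 ≥ f_y/E_s = 0.0021, so compression steel does yield.
M_n = (A_s − A'_s) f_y (d − a/2) + A'_s f_y (d − d') = [1414320 × (735 − 102.34) + 403380 × (735 − 43)] × 10⁻⁶ = 894.78 + 279.14 = 1173.92 kN·m.

M_n ≈ 1170 kN·m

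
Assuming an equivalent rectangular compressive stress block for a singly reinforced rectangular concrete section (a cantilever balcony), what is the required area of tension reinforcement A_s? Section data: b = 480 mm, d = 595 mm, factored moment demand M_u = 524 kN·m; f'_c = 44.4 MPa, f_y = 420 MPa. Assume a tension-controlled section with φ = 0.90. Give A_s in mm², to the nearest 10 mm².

A_s ≈ 2450 mm²

M_n = M_u/φ = 524/0.90 = 582.222 kN·m.
With M_n = 0.85 f'_c a b (d − a/2), solve the quadratic for a:
a = d − √(d² − 2M_n/(0.85 f'_c b)) = 595 − √(595² − 2 × 582.222×10⁶/(0.85 × 44.4 × 480)) = 56.72 mm.
A_s = 0.85 f'_c a b / f_y = 0.85 × 44.4 × 56.72 × 480 / 420 = 2446.4 mm².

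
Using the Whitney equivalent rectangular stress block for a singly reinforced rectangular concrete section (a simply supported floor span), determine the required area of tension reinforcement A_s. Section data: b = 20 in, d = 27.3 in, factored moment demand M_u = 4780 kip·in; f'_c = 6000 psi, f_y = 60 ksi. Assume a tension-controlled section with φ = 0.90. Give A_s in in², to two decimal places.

M_n = M_u/φ = 4780/0.90 = 5311.11 kip·in.
From M_n = 0.85 f'_c a b (d − a/2):
a = d − √(d² − 2M_n/(0.85 f'_c b)) = 27.3 − √(27.3² − 2 × 5311.11/(0.85 × 6 × 20)) = 1.979 in.
A_s = 0.85 f'_c a b / f_y = 0.85 × 6 × 1.979 × 20 / 60 = 3.364 in².

A_s ≈ 3.36 in²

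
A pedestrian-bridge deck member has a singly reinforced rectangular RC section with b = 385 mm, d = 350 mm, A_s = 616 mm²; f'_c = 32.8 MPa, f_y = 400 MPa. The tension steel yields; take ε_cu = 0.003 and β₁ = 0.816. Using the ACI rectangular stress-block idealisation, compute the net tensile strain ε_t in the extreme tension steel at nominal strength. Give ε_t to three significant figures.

ε_t ≈ 0.0343

a = A_s f_y/(0.85 f'_c b) = 22.96 mm.
β₁ = 0.816, so c = a/β₁ = 22.96/0.816 = 28.14 mm.
From the linear strain diagram with ε_cu = 0.003: ε_t = 0.003 (d − c)/c = 0.003 × (350 − 28.14)/28.14 = 0.0343.
Since ε_t ≥ 0.005, the section is tension-controlled.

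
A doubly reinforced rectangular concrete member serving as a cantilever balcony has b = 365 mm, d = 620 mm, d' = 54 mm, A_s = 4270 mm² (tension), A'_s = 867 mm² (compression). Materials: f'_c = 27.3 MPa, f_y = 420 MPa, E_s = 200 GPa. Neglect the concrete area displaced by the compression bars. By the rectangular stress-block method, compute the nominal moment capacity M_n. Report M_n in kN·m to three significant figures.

M_n ≈ 972 kN·m

Assume both tension and compression steel yield.
Net tension couple steel: A_s − A'_s = 3403 mm².
a = (A_s − A'_s) f_y / (0.85 f'_c b) = 1429260/(0.85 × 27.3 × 365) = 168.75 mm.
c = a/β₁ = 168.75/0.85 = 198.53 mm; ε'_s = 0.003(c − d')/c = 0.0022 ≥ f_y/E_s = 0.0021, so compression steel does yield.
M_n = (A_s − A'_s) f_y (d − a/2) + A'_s f_y (d − d') = [1429260 × (620 − 84.375) + 364140 × (620 − 54)] × 10⁻⁶ = 765.55 + 206.10 = 971.65 kN·m.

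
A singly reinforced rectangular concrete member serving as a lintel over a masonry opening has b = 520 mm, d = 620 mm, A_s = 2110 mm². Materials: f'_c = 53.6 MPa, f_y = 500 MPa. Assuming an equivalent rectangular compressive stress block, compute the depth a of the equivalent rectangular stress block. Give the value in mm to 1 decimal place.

a ≈ 44.5 mm

T = A_s f_y = 2110 × 500 = 1055000 N = 1055 kN.
Setting C = 0.85 f'_c a b equal to T: a = 1055000/(0.85 × 53.6 × 520) = 44.5 mm.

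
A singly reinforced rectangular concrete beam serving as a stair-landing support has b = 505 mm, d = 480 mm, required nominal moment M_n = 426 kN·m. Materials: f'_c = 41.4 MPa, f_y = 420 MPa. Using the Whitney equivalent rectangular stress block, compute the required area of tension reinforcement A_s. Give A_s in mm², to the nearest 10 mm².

A_s ≈ 2240 mm²

With M_n = 0.85 f'_c a b (d − a/2), solve the quadratic for a:
a = d − √(d² − 2M_n/(0.85 f'_c b)) = 480 − √(480² − 2 × 426×10⁶/(0.85 × 41.4 × 505)) = 52.85 mm.
A_s = 0.85 f'_c a b / f_y = 0.85 × 41.4 × 52.85 × 505 / 420 = 2236.2 mm².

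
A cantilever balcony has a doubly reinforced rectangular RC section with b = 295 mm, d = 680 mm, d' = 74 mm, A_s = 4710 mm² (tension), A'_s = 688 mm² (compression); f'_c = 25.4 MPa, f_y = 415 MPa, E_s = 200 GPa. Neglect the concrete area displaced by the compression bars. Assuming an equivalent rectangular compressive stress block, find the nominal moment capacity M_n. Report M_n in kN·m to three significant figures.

Assume both tension and compression steel yield.
Net tension couple steel: A_s − A'_s = 4022 mm².
a = (A_s − A'_s) f_y / (0.85 f'_c b) = 1669130/(0.85 × 25.4 × 295) = 262.07 mm.
c = a/β₁ = 262.07/0.85 = 308.32 mm; ε'_s = 0.003(c − d')/c = 0.0023 ≥ f_y/E_s = 0.0021, so compression steel does yield.
M_n = (A_s − A'_s) f_y (d − a/2) + A'_s f_y (d − d') = [1669130 × (680 − 131.035) + 285520 × (680 − 74)] × 10⁻⁶ = 916.29 + 173.03 = 1089.32 kN·m.

M_n ≈ 1090 kN·m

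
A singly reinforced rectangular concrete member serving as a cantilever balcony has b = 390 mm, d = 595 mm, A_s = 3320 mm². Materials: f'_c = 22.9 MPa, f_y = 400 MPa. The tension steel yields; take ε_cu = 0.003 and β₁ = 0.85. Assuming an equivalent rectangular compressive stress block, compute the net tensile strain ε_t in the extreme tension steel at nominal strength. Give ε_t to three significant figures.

a = A_s f_y/(0.85 f'_c b) = 174.94 mm.
β₁ = 0.85, so c = a/β₁ = 174.94/0.85 = 205.81 mm.
From the linear strain diagram with ε_cu = 0.003: ε_t = 0.003 (d − c)/c = 0.003 × (595 − 205.81)/205.81 = 0.00567.
Since ε_t ≥ 0.005, the section is tension-controlled.

ε_t ≈ 0.00567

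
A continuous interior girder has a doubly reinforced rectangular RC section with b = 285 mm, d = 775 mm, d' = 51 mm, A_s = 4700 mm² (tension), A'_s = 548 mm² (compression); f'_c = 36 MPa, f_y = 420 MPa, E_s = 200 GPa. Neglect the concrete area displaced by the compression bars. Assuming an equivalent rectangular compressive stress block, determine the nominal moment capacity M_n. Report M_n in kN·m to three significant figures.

M_n ≈ 1340 kN·m

Assume both tension and compression steel yield.
Net tension couple steel: A_s − A'_s = 4152 mm².
a = (A_s − A'_s) f_y / (0.85 f'_c b) = 1743840/(0.85 × 36 × 285) = 199.96 mm.
c = a/β₁ = 199.96/0.793 = 252.16 mm; ε'_s = 0.003(c − d')/c = 0.0024 ≥ f_y/E_s = 0.0021, so compression steel does yield.
M_n = (A_s − A'_s) f_y (d − a/2) + A'_s f_y (d − d') = [1743840 × (775 − 99.98) + 230160 × (775 − 51)] × 10⁻⁶ = 1177.13 + 166.64 = 1343.77 kN·m.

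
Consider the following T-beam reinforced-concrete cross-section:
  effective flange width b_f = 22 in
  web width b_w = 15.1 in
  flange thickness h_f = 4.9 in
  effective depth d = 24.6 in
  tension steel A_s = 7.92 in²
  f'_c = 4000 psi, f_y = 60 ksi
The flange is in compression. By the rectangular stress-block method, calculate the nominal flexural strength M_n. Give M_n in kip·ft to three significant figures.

M_n ≈ 845 kip·ft

Tension: T = A_s f_y = 7.92 × 60 = 475.2 kips.
Try a within the flange: a = T/(0.85 f'_c b_f) = 475.2/(0.85 × 4 × 22) = 6.353 in.
a = 6.353 > h_f = 4.9 in: the block extends into the web. Split into flange-overhang and web parts.
C_f = 0.85 f'_c (b_f − b_w) h_f = 0.85 × 4 × (22 − 15.1) × 4.9 = 115.0 kips.
Remaining web compression depth: a_w = (T − C_f)/(0.85 f'_c b_w) = (475.2 − 115.0)/(0.85 × 4 × 15.1) = 7.016 in.
M_n = C_f(d − h_f/2) + (T − C_f)(d − a_w/2) = 115.0 × (24.6 − 2.45) + 360.2 × (24.6 − 3.508) = 2547.3 + 7597.3 = 10144.6 kip·in.
M_n = 10144.6/12 = 845.38 kip·ft.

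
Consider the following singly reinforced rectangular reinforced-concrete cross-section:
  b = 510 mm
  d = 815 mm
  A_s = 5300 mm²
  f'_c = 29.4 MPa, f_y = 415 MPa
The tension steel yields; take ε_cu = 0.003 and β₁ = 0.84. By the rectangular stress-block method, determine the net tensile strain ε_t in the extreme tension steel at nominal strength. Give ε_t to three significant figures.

ε_t ≈ 0.00890

a = A_s f_y/(0.85 f'_c b) = 172.58 mm.
β₁ = 0.84, so c = a/β₁ = 172.58/0.84 = 205.45 mm.
From the linear strain diagram with ε_cu = 0.003: ε_t = 0.003 (d − c)/c = 0.003 × (815 − 205.45)/205.45 = 0.00890.
Since ε_t ≥ 0.005, the section is tension-controlled.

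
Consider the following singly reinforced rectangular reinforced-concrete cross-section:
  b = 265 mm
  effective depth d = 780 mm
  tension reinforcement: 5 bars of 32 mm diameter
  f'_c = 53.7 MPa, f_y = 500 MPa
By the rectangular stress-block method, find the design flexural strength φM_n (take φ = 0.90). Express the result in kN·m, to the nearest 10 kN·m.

φM_n ≈ 1260 kN·m

A_s = 5 × 804 = 4020 mm².
T = A_s f_y = 4020 × 500 = 2010000 N = 2010 kN.
From C = T: a = T/(0.85 f'_c b) = 2010000/(0.85 × 53.7 × 265) = 166.17 mm.
M_n = T(d − a/2) = 2010 kN × (780 − 83.085) mm = 1400.80 kN·m.
φM_n = 0.90 × 1400.80 = 1260.72 kN·m.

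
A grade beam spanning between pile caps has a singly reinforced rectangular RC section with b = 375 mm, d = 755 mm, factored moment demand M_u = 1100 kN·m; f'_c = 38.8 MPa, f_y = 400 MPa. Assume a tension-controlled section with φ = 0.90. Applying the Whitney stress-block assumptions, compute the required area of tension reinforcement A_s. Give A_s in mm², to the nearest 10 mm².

M_n = M_u/φ = 1100/0.90 = 1222.22 kN·m.
With M_n = 0.85 f'_c a b (d − a/2), solve the quadratic for a:
a = d − √(d² − 2M_n/(0.85 f'_c b)) = 755 − √(755² − 2 × 1222.22×10⁶/(0.85 × 38.8 × 375)) = 144.77 mm.
A_s = 0.85 f'_c a b / f_y = 0.85 × 38.8 × 144.77 × 375 / 400 = 4476.1 mm².

A_s ≈ 4480 mm²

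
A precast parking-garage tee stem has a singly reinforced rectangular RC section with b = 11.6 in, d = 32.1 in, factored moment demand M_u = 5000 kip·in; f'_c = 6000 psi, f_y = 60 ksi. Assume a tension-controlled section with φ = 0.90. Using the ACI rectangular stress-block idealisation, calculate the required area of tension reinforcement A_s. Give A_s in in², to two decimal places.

A_s ≈ 3.03 in²

M_n = M_u/φ = 5000/0.90 = 5555.56 kip·in.
From M_n = 0.85 f'_c a b (d − a/2):
a = d − √(d² − 2M_n/(0.85 f'_c b)) = 32.1 − √(32.1² − 2 × 5555.56/(0.85 × 6 × 11.6)) = 3.073 in.
A_s = 0.85 f'_c a b / f_y = 0.85 × 6 × 3.073 × 11.6 / 60 = 3.030 in².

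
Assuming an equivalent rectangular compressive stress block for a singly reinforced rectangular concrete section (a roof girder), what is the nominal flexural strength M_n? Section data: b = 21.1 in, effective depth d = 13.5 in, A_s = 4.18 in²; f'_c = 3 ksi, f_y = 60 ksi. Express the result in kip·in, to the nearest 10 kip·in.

T = A_s f_y = 4.18 × 60 = 250.8 kips.
a = T/(0.85 f'_c b) = 250.8/(0.85 × 3 × 21.1) = 4.661 in.
M_n = T(d − a/2) = 250.8 × (13.5 − 2.3305) = 2801.3 kip·in.

M_n ≈ 2800 kip·in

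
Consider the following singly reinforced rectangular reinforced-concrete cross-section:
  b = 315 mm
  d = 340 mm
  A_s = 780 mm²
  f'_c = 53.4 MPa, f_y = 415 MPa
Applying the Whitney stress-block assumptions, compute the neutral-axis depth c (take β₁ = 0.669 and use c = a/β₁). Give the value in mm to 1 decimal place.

c ≈ 33.8 mm

T = A_s f_y = 780 × 415 = 323700 N = 323.7 kN.
Setting C = 0.85 f'_c a b equal to T: a = 323700/(0.85 × 53.4 × 315) = 22.640 mm.
With β₁ = 0.669, c = a/β₁ = 22.640/0.669 = 33.8 mm.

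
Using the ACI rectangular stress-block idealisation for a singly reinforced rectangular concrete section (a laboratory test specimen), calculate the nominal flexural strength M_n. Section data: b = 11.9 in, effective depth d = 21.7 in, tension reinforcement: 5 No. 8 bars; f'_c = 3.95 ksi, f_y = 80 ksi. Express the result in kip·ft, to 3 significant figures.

M_n ≈ 467 kip·ft

A_s = 5 × 0.79 = 3.95 in².
T = A_s f_y = 3.95 × 80 = 316 kips.
a = T/(0.85 f'_c b) = 316/(0.85 × 3.95 × 11.9) = 7.909 in.
M_n = T(d − a/2) = 316 × (21.7 − 3.9545) = 5607.6 kip·in = 5607.6/12 = 467.30 kip·ft.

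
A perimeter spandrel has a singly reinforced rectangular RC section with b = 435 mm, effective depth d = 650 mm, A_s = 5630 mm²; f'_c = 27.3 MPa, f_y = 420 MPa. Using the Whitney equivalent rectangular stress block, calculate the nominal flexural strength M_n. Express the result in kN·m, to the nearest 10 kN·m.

M_n ≈ 1260 kN·m

T = A_s f_y = 5630 × 420 = 2364600 N = 2364.6 kN.
From C = T: a = T/(0.85 f'_c b) = 2364600/(0.85 × 27.3 × 435) = 234.25 mm.
M_n = T(d − a/2) = 2364.6 kN × (650 − 117.125) mm = 1260.04 kN·m.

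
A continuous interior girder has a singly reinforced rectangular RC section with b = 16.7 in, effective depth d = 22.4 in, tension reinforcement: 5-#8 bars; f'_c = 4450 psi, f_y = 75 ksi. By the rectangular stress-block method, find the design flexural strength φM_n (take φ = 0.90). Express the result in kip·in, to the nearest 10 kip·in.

φM_n ≈ 5350 kip·in

A_s = 5 × 0.79 = 3.95 in².
T = A_s f_y = 3.95 × 75 = 296.25 kips.
a = T/(0.85 f'_c b) = 296.25/(0.85 × 4.45 × 16.7) = 4.690 in.
M_n = T(d − a/2) = 296.25 × (22.4 − 2.345) = 5941.3 kip·in.
φM_n = 0.90 × 5941.3 = 5347.2 kip·in.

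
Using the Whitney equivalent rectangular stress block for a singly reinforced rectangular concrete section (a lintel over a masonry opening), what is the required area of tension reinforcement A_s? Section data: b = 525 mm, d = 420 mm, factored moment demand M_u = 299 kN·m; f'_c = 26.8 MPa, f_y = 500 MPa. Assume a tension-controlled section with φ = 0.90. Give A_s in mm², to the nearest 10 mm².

A_s ≈ 1730 mm²

M_n = M_u/φ = 299/0.90 = 332.222 kN·m.
With M_n = 0.85 f'_c a b (d − a/2), solve the quadratic for a:
a = d − √(d² − 2M_n/(0.85 f'_c b)) = 420 − √(420² − 2 × 332.222×10⁶/(0.85 × 26.8 × 525)) = 72.38 mm.
A_s = 0.85 f'_c a b / f_y = 0.85 × 26.8 × 72.38 × 525 / 500 = 1731.3 mm².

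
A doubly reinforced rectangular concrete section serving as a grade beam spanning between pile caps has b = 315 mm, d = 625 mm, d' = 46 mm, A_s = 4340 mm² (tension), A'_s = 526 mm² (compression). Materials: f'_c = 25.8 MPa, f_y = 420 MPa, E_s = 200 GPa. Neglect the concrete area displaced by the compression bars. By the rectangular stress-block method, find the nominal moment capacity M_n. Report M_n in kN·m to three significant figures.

M_n ≈ 943 kN·m

Assume both tension and compression steel yield.
Net tension couple steel: A_s − A'_s = 3814 mm².
a = (A_s − A'_s) f_y / (0.85 f'_c b) = 1601880/(0.85 × 25.8 × 315) = 231.89 mm.
c = a/β₁ = 231.89/0.85 = 272.81 mm; ε'_s = 0.003(c − d')/c = 0.0025 ≥ f_y/E_s = 0.0021, so compression steel does yield.
M_n = (A_s − A'_s) f_y (d − a/2) + A'_s f_y (d − d') = [1601880 × (625 − 115.945) + 220920 × (625 − 46)] × 10⁻⁶ = 815.45 + 127.91 = 943.36 kN·m.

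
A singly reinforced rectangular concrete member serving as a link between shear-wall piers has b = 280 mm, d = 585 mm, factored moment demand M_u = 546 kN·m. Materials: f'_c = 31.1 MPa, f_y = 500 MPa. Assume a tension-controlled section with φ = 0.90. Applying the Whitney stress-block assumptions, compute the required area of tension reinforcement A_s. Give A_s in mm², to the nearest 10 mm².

A_s ≈ 2410 mm²

M_n = M_u/φ = 546/0.90 = 606.667 kN·m.
With M_n = 0.85 f'_c a b (d − a/2), solve the quadratic for a:
a = d − √(d² − 2M_n/(0.85 f'_c b)) = 585 − √(585² − 2 × 606.667×10⁶/(0.85 × 31.1 × 280)) = 162.74 mm.
A_s = 0.85 f'_c a b / f_y = 0.85 × 31.1 × 162.74 × 280 / 500 = 2409.1 mm².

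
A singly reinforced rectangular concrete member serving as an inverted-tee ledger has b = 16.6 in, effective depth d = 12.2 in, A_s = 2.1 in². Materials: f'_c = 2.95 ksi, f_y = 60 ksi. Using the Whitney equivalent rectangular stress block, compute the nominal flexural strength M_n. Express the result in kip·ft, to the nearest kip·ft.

M_n ≈ 112 kip·ft

T = A_s f_y = 2.1 × 60 = 126 kips.
a = T/(0.85 f'_c b) = 126/(0.85 × 2.95 × 16.6) = 3.027 in.
M_n = T(d − a/2) = 126 × (12.2 − 1.5135) = 1346.5 kip·in = 1346.5/12 = 112.21 kip·ft.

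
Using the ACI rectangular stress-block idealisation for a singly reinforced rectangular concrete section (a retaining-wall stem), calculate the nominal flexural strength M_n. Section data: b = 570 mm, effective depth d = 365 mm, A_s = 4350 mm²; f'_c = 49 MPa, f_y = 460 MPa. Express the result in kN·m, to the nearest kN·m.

M_n ≈ 646 kN·m

T = A_s f_y = 4350 × 460 = 2001000 N = 2001 kN.
From C = T: a = T/(0.85 f'_c b) = 2001000/(0.85 × 49 × 570) = 84.29 mm.
M_n = T(d − a/2) = 2001 kN × (365 − 42.145) mm = 646.03 kN·m.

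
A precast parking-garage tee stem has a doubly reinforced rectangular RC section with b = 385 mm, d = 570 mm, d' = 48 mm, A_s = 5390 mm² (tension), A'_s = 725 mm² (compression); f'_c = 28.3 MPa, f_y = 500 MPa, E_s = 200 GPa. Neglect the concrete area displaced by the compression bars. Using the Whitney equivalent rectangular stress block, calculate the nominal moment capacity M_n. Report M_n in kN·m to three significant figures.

M_n ≈ 1230 kN·m

Assume both tension and compression steel yield.
Net tension couple steel: A_s − A'_s = 4665 mm².
a = (A_s − A'_s) f_y / (0.85 f'_c b) = 2332500/(0.85 × 28.3 × 385) = 251.86 mm.
c = a/β₁ = 251.86/0.848 = 297.00 mm; ε'_s = 0.003(c − d')/c = 0.0025 ≥ f_y/E_s = 0.0025, so compression steel does yield.
M_n = (A_s − A'_s) f_y (d − a/2) + A'_s f_y (d − d') = [2332500 × (570 − 125.93) + 362500 × (570 − 48)] × 10⁻⁶ = 1035.79 + 189.23 = 1225.02 kN·m.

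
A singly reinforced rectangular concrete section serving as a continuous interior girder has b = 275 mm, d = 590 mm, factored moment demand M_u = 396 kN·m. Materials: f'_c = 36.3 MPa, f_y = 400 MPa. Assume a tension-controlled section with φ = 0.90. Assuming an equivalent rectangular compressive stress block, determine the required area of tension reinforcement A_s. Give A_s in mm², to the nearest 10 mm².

A_s ≈ 2030 mm²

M_n = M_u/φ = 396/0.90 = 440 kN·m.
With M_n = 0.85 f'_c a b (d − a/2), solve the quadratic for a:
a = d − √(d² − 2M_n/(0.85 f'_c b)) = 590 − √(590² − 2 × 440×10⁶/(0.85 × 36.3 × 275)) = 95.64 mm.
A_s = 0.85 f'_c a b / f_y = 0.85 × 36.3 × 95.64 × 275 / 400 = 2028.8 mm².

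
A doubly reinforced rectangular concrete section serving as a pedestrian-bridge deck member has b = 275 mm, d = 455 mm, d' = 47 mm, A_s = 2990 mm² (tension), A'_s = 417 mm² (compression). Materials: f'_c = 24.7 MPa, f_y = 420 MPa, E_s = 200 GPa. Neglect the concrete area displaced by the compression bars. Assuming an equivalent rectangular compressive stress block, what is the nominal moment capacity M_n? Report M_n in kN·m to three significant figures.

Assume both tension and compression steel yield.
Net tension couple steel: A_s − A'_s = 2573 mm².
a = (A_s − A'_s) f_y / (0.85 f'_c b) = 1080660/(0.85 × 24.7 × 275) = 187.17 mm.
c = a/β₁ = 187.17/0.85 = 220.20 mm; ε'_s = 0.003(c − d')/c = 0.0024 ≥ f_y/E_s = 0.0021, so compression steel does yield.
M_n = (A_s − A'_s) f_y (d − a/2) + A'_s f_y (d − d') = [1080660 × (455 − 93.585) + 175140 × (455 − 47)] × 10⁻⁶ = 390.57 + 71.46 = 462.03 kN·m.

M_n ≈ 462 kN·m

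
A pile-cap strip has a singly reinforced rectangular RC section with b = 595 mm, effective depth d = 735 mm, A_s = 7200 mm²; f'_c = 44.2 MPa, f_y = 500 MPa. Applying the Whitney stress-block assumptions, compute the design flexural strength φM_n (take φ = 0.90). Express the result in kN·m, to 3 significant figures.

T = A_s f_y = 7200 × 500 = 3600000 N = 3600 kN.
From C = T: a = T/(0.85 f'_c b) = 3600000/(0.85 × 44.2 × 595) = 161.04 mm.
M_n = T(d − a/2) = 3600 kN × (735 − 80.52) mm = 2356.13 kN·m.
φM_n = 0.90 × 2356.13 = 2120.52 kN·m.

φM_n ≈ 2120 kN·m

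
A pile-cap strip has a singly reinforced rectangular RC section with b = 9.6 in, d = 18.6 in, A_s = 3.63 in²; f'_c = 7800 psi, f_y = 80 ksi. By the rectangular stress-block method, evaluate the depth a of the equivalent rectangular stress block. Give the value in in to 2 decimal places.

a ≈ 4.56 in

T = A_s f_y = 3.63 × 80 = 290.4 kips.
a = T/(0.85 f'_c b) = 290.4/(0.85 × 7.8 × 9.6) = 4.56 in.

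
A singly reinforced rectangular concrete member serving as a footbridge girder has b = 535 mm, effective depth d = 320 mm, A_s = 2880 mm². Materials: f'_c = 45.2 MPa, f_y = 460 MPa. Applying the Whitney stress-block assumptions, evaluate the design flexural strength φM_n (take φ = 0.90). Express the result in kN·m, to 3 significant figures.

T = A_s f_y = 2880 × 460 = 1324800 N = 1324.8 kN.
From C = T: a = T/(0.85 f'_c b) = 1324800/(0.85 × 45.2 × 535) = 64.45 mm.
M_n = T(d − a/2) = 1324.8 kN × (320 − 32.225) mm = 381.24 kN·m.
φM_n = 0.90 × 381.24 = 343.12 kN·m.

φM_n ≈ 343 kN·m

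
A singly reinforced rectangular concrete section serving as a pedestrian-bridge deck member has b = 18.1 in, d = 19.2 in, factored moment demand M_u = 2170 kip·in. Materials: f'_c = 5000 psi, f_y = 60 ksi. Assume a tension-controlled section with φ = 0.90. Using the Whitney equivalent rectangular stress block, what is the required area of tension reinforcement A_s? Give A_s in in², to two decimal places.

M_n = M_u/φ = 2170/0.90 = 2411.11 kip·in.
From M_n = 0.85 f'_c a b (d − a/2):
a = d − √(d² − 2M_n/(0.85 f'_c b)) = 19.2 − √(19.2² − 2 × 2411.11/(0.85 × 5 × 18.1)) = 1.708 in.
A_s = 0.85 f'_c a b / f_y = 0.85 × 5 × 1.708 × 18.1 / 60 = 2.190 in².

A_s ≈ 2.19 in²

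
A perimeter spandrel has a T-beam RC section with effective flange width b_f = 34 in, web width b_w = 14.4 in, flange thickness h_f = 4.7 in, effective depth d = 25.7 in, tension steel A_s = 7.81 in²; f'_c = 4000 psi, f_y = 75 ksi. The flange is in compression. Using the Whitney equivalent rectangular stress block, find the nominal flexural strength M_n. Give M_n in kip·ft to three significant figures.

M_n ≈ 1130 kip·ft

Tension: T = A_s f_y = 7.81 × 75 = 585.75 kips.
Try a within the flange: a = T/(0.85 f'_c b_f) = 585.75/(0.85 × 4 × 34) = 5.067 in.
a = 5.067 > h_f = 4.7 in: the block extends into the web. Split into flange-overhang and web parts.
C_f = 0.85 f'_c (b_f − b_w) h_f = 0.85 × 4 × (34 − 14.4) × 4.7 = 313.2 kips.
Remaining web compression depth: a_w = (T − C_f)/(0.85 f'_c b_w) = (585.75 − 313.2)/(0.85 × 4 × 14.4) = 5.567 in.
M_n = C_f(d − h_f/2) + (T − C_f)(d − a_w/2) = 313.2 × (25.7 − 2.35) + 272.55 × (25.7 − 2.7835) = 7313.2 + 6245.9 = 13559.1 kip·in.
M_n = 13559.1/12 = 1129.93 kip·ft.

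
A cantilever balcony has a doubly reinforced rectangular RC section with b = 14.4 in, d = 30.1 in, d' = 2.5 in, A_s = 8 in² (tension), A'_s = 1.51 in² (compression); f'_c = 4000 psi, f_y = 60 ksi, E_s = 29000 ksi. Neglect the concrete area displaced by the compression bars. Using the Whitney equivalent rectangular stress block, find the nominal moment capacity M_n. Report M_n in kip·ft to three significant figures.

Assume both steels yield.
a = (A_s − A'_s) f_y/(0.85 f'_c b) = (8 − 1.51) × 60/(0.85 × 4 × 14.4) = 7.953 in.
c = a/β₁ = 7.953/0.85 = 9.356 in; ε'_s = 0.003(c − d')/c = 0.0022 ≥ ε_y = 0.0021, so the compression steel yields.
M_n = (A_s − A'_s) f_y (d − a/2) + A'_s f_y (d − d') = 389.4 × (30.1 − 3.9765) + 90.6 × (30.1 − 2.5) = 10172.5 + 2500.6 = 12673.1 kip·in = 12673.1/12 = 1056.09 kip·ft.

M_n ≈ 1060 kip·ft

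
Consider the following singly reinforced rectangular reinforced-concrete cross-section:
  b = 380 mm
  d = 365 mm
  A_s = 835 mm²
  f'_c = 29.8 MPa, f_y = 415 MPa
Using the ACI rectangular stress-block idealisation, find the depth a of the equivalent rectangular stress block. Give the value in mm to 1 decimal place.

a ≈ 36.0 mm

T = A_s f_y = 835 × 415 = 346525 N = 346.525 kN.
Setting C = 0.85 f'_c a b equal to T: a = 346525/(0.85 × 29.8 × 380) = 36.0 mm.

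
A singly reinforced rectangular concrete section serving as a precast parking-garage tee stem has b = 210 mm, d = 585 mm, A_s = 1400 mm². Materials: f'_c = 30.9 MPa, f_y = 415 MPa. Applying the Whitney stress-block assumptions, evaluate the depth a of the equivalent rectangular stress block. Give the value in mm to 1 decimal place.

a ≈ 105.3 mm

T = A_s f_y = 1400 × 415 = 581000 N = 581 kN.
Setting C = 0.85 f'_c a b equal to T: a = 581000/(0.85 × 30.9 × 210) = 105.3 mm.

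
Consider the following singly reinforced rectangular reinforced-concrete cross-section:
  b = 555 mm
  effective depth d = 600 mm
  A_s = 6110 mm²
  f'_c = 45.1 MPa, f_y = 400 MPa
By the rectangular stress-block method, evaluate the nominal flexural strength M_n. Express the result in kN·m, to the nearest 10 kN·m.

M_n ≈ 1330 kN·m

T = A_s f_y = 6110 × 400 = 2444000 N = 2444 kN.
From C = T: a = T/(0.85 f'_c b) = 2444000/(0.85 × 45.1 × 555) = 114.87 mm.
M_n = T(d − a/2) = 2444 kN × (600 − 57.435) mm = 1326.03 kN·m.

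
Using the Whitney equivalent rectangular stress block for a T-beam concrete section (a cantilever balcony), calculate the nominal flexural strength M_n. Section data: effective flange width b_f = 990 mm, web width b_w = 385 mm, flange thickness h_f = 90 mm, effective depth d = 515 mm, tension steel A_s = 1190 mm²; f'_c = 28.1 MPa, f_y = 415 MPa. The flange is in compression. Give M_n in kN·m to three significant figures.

Tension: T = A_s f_y = 1190 × 415 = 493850 N.
Try a within the flange: a = T/(0.85 f'_c b_f) = 493850/(0.85 × 28.1 × 990) = 20.89 mm.
Since a = 20.89 ≤ h_f = 90 mm, the stress block lies entirely in the flange; analyse as a rectangular beam of width b_f.
M_n = T(d − a/2) = 493850 × (515 − 10.445) = 249.17 × 10⁶ N·mm.
M_n = 249.17 kN·m.

M_n ≈ 249 kN·m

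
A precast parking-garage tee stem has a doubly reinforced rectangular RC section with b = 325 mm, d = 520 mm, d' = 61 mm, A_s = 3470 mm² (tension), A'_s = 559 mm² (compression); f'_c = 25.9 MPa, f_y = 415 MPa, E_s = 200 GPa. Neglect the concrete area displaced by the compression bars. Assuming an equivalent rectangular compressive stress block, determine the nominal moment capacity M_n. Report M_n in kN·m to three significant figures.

M_n ≈ 633 kN·m

Assume both tension and compression steel yield.
Net tension couple steel: A_s − A'_s = 2911 mm².
a = (A_s − A'_s) f_y / (0.85 f'_c b) = 1208065/(0.85 × 25.9 × 325) = 168.85 mm.
c = a/β₁ = 168.85/0.85 = 198.65 mm; ε'_s = 0.003(c − d')/c = 0.0021 ≥ f_y/E_s = 0.0021, so compression steel does yield.
M_n = (A_s − A'_s) f_y (d − a/2) + A'_s f_y (d − d') = [1208065 × (520 − 84.425) + 231985 × (520 − 61)] × 10⁻⁶ = 526.20 + 106.48 = 632.68 kN·m.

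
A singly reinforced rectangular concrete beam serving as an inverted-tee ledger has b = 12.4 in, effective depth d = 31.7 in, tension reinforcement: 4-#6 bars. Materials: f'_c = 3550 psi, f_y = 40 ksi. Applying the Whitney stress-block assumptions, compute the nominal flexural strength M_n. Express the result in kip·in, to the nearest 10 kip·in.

M_n ≈ 2170 kip·in

A_s = 4 × 0.44 = 1.76 in².
T = A_s f_y = 1.76 × 40 = 70.4 kips.
a = T/(0.85 f'_c b) = 70.4/(0.85 × 3.55 × 12.4) = 1.881 in.
M_n = T(d − a/2) = 70.4 × (31.7 − 0.9405) = 2165.5 kip·in.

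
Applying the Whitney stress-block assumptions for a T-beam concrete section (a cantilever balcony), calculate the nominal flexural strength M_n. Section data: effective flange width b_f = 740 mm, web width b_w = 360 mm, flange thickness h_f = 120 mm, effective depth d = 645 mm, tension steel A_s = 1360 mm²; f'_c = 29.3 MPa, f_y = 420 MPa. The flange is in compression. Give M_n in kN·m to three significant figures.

M_n ≈ 360 kN·m

Tension: T = A_s f_y = 1360 × 420 = 571200 N.
Try a within the flange: a = T/(0.85 f'_c b_f) = 571200/(0.85 × 29.3 × 740) = 30.99 mm.
Since a = 30.99 ≤ h_f = 120 mm, the stress block lies entirely in the flange; analyse as a rectangular beam of width b_f.
M_n = T(d − a/2) = 571200 × (645 − 15.495) = 359.57 × 10⁶ N·mm.
M_n = 359.57 kN·m.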